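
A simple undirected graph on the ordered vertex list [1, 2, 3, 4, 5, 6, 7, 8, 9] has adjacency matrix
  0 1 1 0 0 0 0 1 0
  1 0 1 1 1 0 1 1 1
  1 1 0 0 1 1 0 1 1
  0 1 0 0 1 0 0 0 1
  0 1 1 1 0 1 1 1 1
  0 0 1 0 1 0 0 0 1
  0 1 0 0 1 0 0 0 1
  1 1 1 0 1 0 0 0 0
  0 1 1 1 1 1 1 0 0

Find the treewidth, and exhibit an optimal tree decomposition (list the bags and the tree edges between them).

The largest bag has 4 vertices, giving width 3; this decomposition certifies tw(G) ≤ 3. For the lower bound, the 4 vertices {1, 2, 3, 8} are pairwise adjacent, and any tree decomposition puts a clique entirely inside one bag — forcing width ≥ 3. Hence tw(G) = 3 exactly.

Treewidth 3.
One optimal decomposition is:
Bags: B1 = {2, 3, 5, 8}  B2 = {2, 3, 5, 9}  B3 = {2, 5, 7, 9}  B4 = {3, 5, 6, 9}  B5 = {1, 2, 3, 8}  B6 = {2, 4, 5, 9}
Tree: B1–B2, B2–B3, B2–B4, B1–B5, B2–B6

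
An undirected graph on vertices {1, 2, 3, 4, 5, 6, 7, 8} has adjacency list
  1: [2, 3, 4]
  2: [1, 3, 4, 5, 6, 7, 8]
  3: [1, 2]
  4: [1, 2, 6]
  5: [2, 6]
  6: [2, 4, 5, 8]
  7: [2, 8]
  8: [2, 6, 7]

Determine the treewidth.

2

A width-2 tree decomposition is:
Bags: B1 = {1, 2, 4}  B2 = {2, 4, 6}  B3 = {2, 6, 8}  B4 = {1, 2, 3}  B5 = {2, 7, 8}  B6 = {2, 5, 6}
Tree: B1–B2, B2–B3, B1–B4, B3–B5, B3–B6
Every bag has size at most 3, so the width is 3 − 1 = 2 and tw(G) ≤ 2. For the lower bound, the 3 vertices {1, 2, 3} are pairwise adjacent, and any tree decomposition puts a clique entirely inside one bag — forcing width ≥ 2. The upper and lower bounds meet at 2, so that is the treewidth.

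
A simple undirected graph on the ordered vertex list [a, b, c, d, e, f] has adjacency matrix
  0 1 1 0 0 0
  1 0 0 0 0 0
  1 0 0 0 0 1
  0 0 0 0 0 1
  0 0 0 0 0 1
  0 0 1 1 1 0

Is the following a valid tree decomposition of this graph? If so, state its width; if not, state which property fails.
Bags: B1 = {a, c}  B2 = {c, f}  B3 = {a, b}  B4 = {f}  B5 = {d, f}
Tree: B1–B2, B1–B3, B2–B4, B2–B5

A tree decomposition must satisfy three properties: every vertex lies in some bag; for every edge, both endpoints lie together in some bag; and for every vertex, the bags containing it form a connected subtree. Here vertex e appears in no bag, so the decomposition is invalid.

No — vertex e appears in no bag.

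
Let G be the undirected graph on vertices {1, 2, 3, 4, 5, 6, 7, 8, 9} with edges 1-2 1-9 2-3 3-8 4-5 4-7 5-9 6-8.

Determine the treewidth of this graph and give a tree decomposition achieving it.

Each bag holds 2 vertices, so the decomposition has width 1, which upper-bounds the treewidth. Since G has at least one edge (e.g. 6–8), it is not an edgeless graph, so tw(G) ≥ 1. Therefore the treewidth is 1.

Treewidth 1.
One such decomposition:
Bags: B1 = {6, 8}  B2 = {3, 8}  B3 = {2, 3}  B4 = {1, 2}  B5 = {1, 9}  B6 = {5, 9}  B7 = {4, 5}  B8 = {4, 7}
Tree: B1–B2, B2–B3, B3–B4, B4–B5, B5–B6, B6–B7, B7–B8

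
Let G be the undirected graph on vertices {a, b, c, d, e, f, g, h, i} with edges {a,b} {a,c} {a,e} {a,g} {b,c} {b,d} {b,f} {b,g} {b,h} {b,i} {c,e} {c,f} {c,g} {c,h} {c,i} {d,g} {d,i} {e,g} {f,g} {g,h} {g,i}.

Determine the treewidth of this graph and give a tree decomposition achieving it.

Each bag holds 4 vertices, so the decomposition has width 3, which upper-bounds the treewidth. On the other hand G contains the 4-clique {a, c, e, g}. A clique must lie in a single bag of any decomposition, so no decomposition can have width below 3. Therefore the treewidth is 3.

Treewidth 3.
One optimal decomposition is:
Bags: B1 = {a, b, c, g}  B2 = {b, c, f, g}  B3 = {b, c, g, i}  B4 = {a, c, e, g}  B5 = {b, d, g, i}  B6 = {b, c, g, h}
Tree: B1–B2, B1–B3, B1–B4, B3–B5, B2–B6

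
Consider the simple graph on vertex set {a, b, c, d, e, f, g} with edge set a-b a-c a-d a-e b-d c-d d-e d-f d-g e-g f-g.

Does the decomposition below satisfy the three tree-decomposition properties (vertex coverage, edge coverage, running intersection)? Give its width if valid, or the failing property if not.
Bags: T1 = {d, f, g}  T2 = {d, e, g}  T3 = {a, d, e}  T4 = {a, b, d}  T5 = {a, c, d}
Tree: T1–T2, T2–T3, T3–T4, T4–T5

Checking the three conditions: (i) the bags cover all of {a, b, c, d, e, f, g}; (ii) for each edge, some bag contains both endpoints; (iii) the bags containing any fixed vertex form a subtree. All hold, so the decomposition is valid with width 3 − 1 = 2.

Yes; width 2.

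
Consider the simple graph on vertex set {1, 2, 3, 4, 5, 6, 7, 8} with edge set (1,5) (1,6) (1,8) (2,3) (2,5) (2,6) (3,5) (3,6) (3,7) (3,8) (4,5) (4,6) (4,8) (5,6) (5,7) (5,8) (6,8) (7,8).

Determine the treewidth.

3

A width-3 tree decomposition is:
Bags: B1 = {3, 5, 7, 8}  B2 = {3, 5, 6, 8}  B3 = {4, 5, 6, 8}  B4 = {2, 3, 5, 6}  B5 = {1, 5, 6, 8}
Tree: B1–B2, B2–B3, B2–B4, B2–B5
The largest bag has 4 vertices, giving width 3; this decomposition certifies tw(G) ≤ 3. Conversely, {1, 5, 6, 8} is a clique of size 4, and the vertices of any clique must share a bag in every tree decomposition; so some bag has ≥ 4 vertices and tw(G) ≥ 3. Combining the bounds, tw(G) = 3.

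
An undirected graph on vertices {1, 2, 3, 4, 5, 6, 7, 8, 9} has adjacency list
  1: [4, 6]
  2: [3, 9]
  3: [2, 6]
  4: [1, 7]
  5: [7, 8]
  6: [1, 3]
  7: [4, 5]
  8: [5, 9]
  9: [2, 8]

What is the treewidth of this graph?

A width-2 tree decomposition is:
Bags: B1 = {2, 3, 6}  B2 = {1, 2, 6}  B3 = {1, 2, 4}  B4 = {2, 4, 7}  B5 = {2, 5, 7}  B6 = {2, 5, 8}  B7 = {2, 8, 9}
Tree: B1–B2, B2–B3, B3–B4, B4–B5, B5–B6, B6–B7
The largest bag has 3 vertices, giving width 2; this decomposition certifies tw(G) ≤ 2. The edges 2–3–6–1–4–7–5–8–9–2 form a cycle, so G is not a tree and its treewidth is at least 2. Combining the bounds, tw(G) = 2.

2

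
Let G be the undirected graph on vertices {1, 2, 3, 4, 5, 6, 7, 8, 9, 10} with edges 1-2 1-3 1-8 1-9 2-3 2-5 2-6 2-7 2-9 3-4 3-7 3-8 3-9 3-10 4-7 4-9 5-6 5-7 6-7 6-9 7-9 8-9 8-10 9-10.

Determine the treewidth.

A width-3 tree decomposition is:
Bags: B1 = {2, 3, 7, 9}  B2 = {2, 6, 7, 9}  B3 = {1, 2, 3, 9}  B4 = {3, 4, 7, 9}  B5 = {2, 5, 6, 7}  B6 = {1, 3, 8, 9}  B7 = {3, 8, 9, 10}
Tree: B1–B2, B1–B3, B1–B4, B2–B5, B3–B6, B6–B7
Each bag holds 4 vertices, so the decomposition has width 3, which upper-bounds the treewidth. On the other hand G contains the 4-clique {1, 3, 8, 9}. A clique must lie in a single bag of any decomposition, so no decomposition can have width below 3. The upper and lower bounds meet at 3, so that is the treewidth.

3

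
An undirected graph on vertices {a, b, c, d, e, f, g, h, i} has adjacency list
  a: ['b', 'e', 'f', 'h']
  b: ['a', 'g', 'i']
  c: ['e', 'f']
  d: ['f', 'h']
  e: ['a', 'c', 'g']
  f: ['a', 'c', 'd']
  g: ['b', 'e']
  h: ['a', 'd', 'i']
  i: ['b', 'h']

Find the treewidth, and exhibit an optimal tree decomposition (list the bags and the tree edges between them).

Each bag holds 4 vertices, so the decomposition has width 3, which upper-bounds the treewidth. For the lower bound: the 4 vertex sets {d,h,i}, {f}, {a}, {b,c,e,g} are disjoint, each induces a connected subgraph, and every pair is joined by at least one edge of G. Contracting each set to a single vertex therefore yields K_{4} as a minor, and since treewidth is minor-monotone, tw(G) ≥ tw(K_{4}) = 3. Hence tw(G) = 3 exactly.

Treewidth 3.
Bags: B1 = {d, f, h, i}  B2 = {a, f, h, i}  B3 = {a, b, f, i}  B4 = {a, b, c, f}  B5 = {a, b, c, e}  B6 = {b, c, e, g}
Tree: B1–B2, B2–B3, B3–B4, B4–B5, B5–B6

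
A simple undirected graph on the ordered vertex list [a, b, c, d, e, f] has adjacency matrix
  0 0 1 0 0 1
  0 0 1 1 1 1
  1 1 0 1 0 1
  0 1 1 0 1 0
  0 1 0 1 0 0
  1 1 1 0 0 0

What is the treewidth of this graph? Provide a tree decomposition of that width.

Treewidth 2.
One such decomposition:
Bags: B1 = {b, c, f}  B2 = {b, c, d}  B3 = {a, c, f}  B4 = {b, d, e}
Tree: B1–B2, B1–B3, B2–B4

The largest bag has 3 vertices, giving width 2; this decomposition certifies tw(G) ≤ 2. Conversely, {b, d, e} is a clique of size 3, and the vertices of any clique must share a bag in every tree decomposition; so some bag has ≥ 3 vertices and tw(G) ≥ 2. Combining the bounds, tw(G) = 2.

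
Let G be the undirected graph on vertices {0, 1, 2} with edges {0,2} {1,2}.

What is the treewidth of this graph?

1

A width-1 tree decomposition is:
Bags: B1 = {0, 2}  B2 = {1, 2}
Tree: B1–B2
Every bag has size at most 2, so the width is 2 − 1 = 1 and tw(G) ≤ 1. Since G has at least one edge (e.g. 2–0), it is not an edgeless graph, so tw(G) ≥ 1. Therefore the treewidth is 1.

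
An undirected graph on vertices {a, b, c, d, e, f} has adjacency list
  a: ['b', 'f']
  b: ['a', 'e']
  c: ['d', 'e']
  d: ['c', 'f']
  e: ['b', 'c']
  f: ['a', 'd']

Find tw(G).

A width-2 tree decomposition is:
Bags: B1 = {c, d, f}  B2 = {c, e, f}  B3 = {b, e, f}  B4 = {a, b, f}
Tree: B1–B2, B2–B3, B3–B4
The largest bag has 3 vertices, giving width 2; this decomposition certifies tw(G) ≤ 2. The edges f–d–c–e–b–a–f form a cycle, so G is not a tree and its treewidth is at least 2. Hence tw(G) = 2 exactly.

2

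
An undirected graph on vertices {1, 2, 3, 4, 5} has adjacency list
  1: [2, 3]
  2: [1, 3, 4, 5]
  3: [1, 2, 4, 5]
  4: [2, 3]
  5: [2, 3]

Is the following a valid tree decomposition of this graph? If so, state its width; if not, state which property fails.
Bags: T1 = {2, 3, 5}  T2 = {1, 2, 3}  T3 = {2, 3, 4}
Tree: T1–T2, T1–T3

Yes; width 2.

Every vertex of G appears in some bag (union = {1, 2, 3, 4, 5}); every edge is covered by a bag; and for each vertex v the set of bags containing v is connected in the bag tree. The decomposition is therefore valid. The largest bag has 3 vertices, so the width is 2.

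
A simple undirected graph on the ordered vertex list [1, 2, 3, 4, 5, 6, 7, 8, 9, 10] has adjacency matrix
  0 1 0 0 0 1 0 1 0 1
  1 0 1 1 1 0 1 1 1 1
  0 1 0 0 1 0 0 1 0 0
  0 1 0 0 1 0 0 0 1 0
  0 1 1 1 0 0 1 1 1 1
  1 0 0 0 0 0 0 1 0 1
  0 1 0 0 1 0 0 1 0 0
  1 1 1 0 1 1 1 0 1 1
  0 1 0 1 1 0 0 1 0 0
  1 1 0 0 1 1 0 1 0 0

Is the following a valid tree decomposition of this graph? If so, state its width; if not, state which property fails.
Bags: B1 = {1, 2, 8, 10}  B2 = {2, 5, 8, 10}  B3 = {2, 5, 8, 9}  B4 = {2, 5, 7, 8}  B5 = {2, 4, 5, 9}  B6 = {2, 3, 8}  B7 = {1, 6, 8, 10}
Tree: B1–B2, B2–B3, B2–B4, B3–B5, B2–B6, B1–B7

A tree decomposition must satisfy three properties: every vertex lies in some bag; for every edge, both endpoints lie together in some bag; and for every vertex, the bags containing it form a connected subtree. Here edge (5,3) lies in no bag, so the decomposition is invalid.

No — edge (5,3) lies in no bag.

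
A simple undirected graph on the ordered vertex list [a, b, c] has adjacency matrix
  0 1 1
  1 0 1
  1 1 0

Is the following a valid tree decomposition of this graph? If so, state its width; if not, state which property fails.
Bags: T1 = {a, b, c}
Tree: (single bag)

Yes; width 2.

Checking the three conditions: (i) the bags cover all of {a, b, c}; (ii) for each edge, some bag contains both endpoints; (iii) the bags containing any fixed vertex form a subtree. All hold, so the decomposition is valid with width 3 − 1 = 2.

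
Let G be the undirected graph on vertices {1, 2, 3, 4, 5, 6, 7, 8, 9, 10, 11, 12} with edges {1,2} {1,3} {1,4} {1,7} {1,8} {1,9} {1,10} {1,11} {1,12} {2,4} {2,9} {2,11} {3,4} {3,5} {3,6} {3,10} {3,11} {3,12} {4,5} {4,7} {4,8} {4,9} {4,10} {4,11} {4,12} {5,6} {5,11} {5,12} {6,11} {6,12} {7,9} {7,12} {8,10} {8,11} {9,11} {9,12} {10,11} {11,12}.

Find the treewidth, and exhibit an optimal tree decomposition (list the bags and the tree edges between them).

The largest bag has 5 vertices, giving width 4; this decomposition certifies tw(G) ≤ 4. Conversely, {1, 4, 8, 10, 11} is a clique of size 5, and the vertices of any clique must share a bag in every tree decomposition; so some bag has ≥ 5 vertices and tw(G) ≥ 4. Hence tw(G) = 4 exactly.

Treewidth 4.
One optimal decomposition is:
Bags: B1 = {1, 4, 9, 11, 12}  B2 = {1, 3, 4, 11, 12}  B3 = {1, 2, 4, 9, 11}  B4 = {1, 3, 4, 10, 11}  B5 = {1, 4, 7, 9, 12}  B6 = {3, 4, 5, 11, 12}  B7 = {3, 5, 6, 11, 12}  B8 = {1, 4, 8, 10, 11}
Tree: B1–B2, B1–B3, B2–B4, B1–B5, B2–B6, B6–B7, B4–B8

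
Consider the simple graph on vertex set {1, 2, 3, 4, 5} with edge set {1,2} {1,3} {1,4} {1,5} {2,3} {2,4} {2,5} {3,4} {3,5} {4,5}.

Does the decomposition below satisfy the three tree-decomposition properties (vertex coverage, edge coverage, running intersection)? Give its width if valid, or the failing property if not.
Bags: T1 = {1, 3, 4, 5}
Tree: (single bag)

A tree decomposition must satisfy three properties: every vertex lies in some bag; for every edge, both endpoints lie together in some bag; and for every vertex, the bags containing it form a connected subtree. Here vertex 2 appears in no bag, so the decomposition is invalid.

No — vertex 2 appears in no bag.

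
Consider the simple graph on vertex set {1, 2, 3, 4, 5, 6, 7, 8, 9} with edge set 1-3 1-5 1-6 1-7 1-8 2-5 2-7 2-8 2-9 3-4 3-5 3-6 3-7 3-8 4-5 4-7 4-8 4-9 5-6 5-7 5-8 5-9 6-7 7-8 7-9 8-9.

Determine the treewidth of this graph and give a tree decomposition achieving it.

The largest bag has 5 vertices, giving width 4; this decomposition certifies tw(G) ≤ 4. Conversely, {2, 5, 7, 8, 9} is a clique of size 5, and the vertices of any clique must share a bag in every tree decomposition; so some bag has ≥ 5 vertices and tw(G) ≥ 4. Therefore the treewidth is 4.

Treewidth 4.
One such decomposition:
Bags: B1 = {1, 3, 5, 7, 8}  B2 = {3, 4, 5, 7, 8}  B3 = {1, 3, 5, 6, 7}  B4 = {4, 5, 7, 8, 9}  B5 = {2, 5, 7, 8, 9}
Tree: B1–B2, B1–B3, B2–B4, B4–B5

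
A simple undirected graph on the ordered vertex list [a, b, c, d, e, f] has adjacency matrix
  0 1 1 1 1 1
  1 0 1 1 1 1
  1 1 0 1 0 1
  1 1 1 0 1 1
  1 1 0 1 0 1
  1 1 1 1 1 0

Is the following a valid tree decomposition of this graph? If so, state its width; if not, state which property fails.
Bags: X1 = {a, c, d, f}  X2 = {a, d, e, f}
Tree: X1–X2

No — vertex b appears in no bag.

A tree decomposition must satisfy three properties: every vertex lies in some bag; for every edge, both endpoints lie together in some bag; and for every vertex, the bags containing it form a connected subtree. Here vertex b appears in no bag, so the decomposition is invalid.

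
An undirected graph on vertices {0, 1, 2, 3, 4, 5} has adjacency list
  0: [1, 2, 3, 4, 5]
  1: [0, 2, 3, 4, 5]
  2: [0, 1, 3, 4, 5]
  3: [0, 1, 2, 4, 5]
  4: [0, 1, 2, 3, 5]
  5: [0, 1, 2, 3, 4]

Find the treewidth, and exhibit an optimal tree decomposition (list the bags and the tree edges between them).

Treewidth 5.
One such decomposition:
Bags: B1 = {0, 1, 2, 3, 4, 5}
Tree: (single bag)

With just one bag of size 6, the width is 6 − 1 = 5, so tw(G) ≤ 5. On the other hand G contains the 6-clique {0, 1, 2, 3, 4, 5}. A clique must lie in a single bag of any decomposition, so no decomposition can have width below 5. Therefore the treewidth is 5.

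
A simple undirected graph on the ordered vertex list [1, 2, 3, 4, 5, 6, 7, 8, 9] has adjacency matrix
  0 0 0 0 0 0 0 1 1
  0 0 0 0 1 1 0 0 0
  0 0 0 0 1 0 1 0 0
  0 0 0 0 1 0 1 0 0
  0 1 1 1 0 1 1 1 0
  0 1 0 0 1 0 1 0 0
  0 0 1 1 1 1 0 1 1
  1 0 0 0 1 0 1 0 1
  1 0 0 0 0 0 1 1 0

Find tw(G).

A width-2 tree decomposition is:
Bags: B1 = {5, 7, 8}  B2 = {3, 5, 7}  B3 = {7, 8, 9}  B4 = {1, 8, 9}  B5 = {5, 6, 7}  B6 = {2, 5, 6}  B7 = {4, 5, 7}
Tree: B1–B2, B1–B3, B3–B4, B2–B5, B5–B6, B5–B7
The largest bag has 3 vertices, giving width 2; this decomposition certifies tw(G) ≤ 2. For the lower bound, the 3 vertices {1, 8, 9} are pairwise adjacent, and any tree decomposition puts a clique entirely inside one bag — forcing width ≥ 2. Combining the bounds, tw(G) = 2.

2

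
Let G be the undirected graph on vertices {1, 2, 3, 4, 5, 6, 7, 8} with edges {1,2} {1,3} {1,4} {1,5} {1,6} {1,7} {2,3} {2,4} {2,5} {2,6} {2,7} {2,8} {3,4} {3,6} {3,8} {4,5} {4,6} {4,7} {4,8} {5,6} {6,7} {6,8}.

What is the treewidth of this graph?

4

A width-4 tree decomposition is:
Bags: B1 = {1, 2, 4, 5, 6}  B2 = {1, 2, 3, 4, 6}  B3 = {1, 2, 4, 6, 7}  B4 = {2, 3, 4, 6, 8}
Tree: B1–B2, B2–B3, B2–B4
Each bag holds 5 vertices, so the decomposition has width 4, which upper-bounds the treewidth. On the other hand G contains the 5-clique {2, 3, 4, 6, 8}. A clique must lie in a single bag of any decomposition, so no decomposition can have width below 4. The upper and lower bounds meet at 4, so that is the treewidth.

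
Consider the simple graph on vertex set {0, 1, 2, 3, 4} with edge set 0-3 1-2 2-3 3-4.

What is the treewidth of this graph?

1

A width-1 tree decomposition is:
Bags: B1 = {2, 3}  B2 = {0, 3}  B3 = {3, 4}  B4 = {1, 2}
Tree: B1–B2, B2–B3, B1–B4
The largest bag has 2 vertices, giving width 1; this decomposition certifies tw(G) ≤ 1. Any graph with an edge has treewidth ≥ 1, and G has the edge 2–3. The upper and lower bounds meet at 1, so that is the treewidth.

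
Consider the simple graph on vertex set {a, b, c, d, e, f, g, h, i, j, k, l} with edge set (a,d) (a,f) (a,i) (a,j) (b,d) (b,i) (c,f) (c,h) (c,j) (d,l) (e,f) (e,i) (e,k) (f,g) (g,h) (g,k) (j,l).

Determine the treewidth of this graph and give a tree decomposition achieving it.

Each bag holds 4 vertices, so the decomposition has width 3, which upper-bounds the treewidth. For the lower bound: the 4 vertex sets {g,h,k}, {c}, {f}, {a,e,i,j} are disjoint, each induces a connected subgraph, and every pair is joined by at least one edge of G. Contracting each set to a single vertex therefore yields K_{4} as a minor, and since treewidth is minor-monotone, tw(G) ≥ tw(K_{4}) = 3. Hence tw(G) = 3 exactly.

Treewidth 3.
Bags: B1 = {c, g, h, k}  B2 = {c, f, g, k}  B3 = {c, e, f, k}  B4 = {c, e, f, j}  B5 = {a, e, f, j}  B6 = {a, e, i, j}  B7 = {a, i, j, l}  B8 = {a, d, i, l}  B9 = {b, d, i, l}
Tree: B1–B2, B2–B3, B3–B4, B4–B5, B5–B6, B6–B7, B7–B8, B8–B9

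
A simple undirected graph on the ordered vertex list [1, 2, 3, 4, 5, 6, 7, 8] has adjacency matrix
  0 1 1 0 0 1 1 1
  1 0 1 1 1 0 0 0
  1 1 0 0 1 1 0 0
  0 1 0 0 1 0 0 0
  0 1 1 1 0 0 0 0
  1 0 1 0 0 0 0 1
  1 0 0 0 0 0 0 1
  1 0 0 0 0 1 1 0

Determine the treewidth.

2

A width-2 tree decomposition is:
Bags: B1 = {1, 3, 6}  B2 = {1, 6, 8}  B3 = {1, 2, 3}  B4 = {1, 7, 8}  B5 = {2, 3, 5}  B6 = {2, 4, 5}
Tree: B1–B2, B1–B3, B2–B4, B3–B5, B5–B6
The largest bag has 3 vertices, giving width 2; this decomposition certifies tw(G) ≤ 2. On the other hand G contains the 3-clique {1, 6, 8}. A clique must lie in a single bag of any decomposition, so no decomposition can have width below 2. Combining the bounds, tw(G) = 2.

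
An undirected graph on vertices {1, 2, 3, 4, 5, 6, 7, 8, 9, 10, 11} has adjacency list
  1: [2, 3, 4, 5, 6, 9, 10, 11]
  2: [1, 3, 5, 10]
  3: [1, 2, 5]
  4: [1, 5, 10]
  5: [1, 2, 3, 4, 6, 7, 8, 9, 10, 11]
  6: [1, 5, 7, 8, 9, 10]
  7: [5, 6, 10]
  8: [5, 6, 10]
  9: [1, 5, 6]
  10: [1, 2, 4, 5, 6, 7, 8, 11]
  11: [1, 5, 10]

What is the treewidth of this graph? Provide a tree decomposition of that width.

Treewidth 3.
One such decomposition:
Bags: B1 = {1, 5, 6, 10}  B2 = {1, 2, 5, 10}  B3 = {5, 6, 8, 10}  B4 = {5, 6, 7, 10}  B5 = {1, 5, 6, 9}  B6 = {1, 4, 5, 10}  B7 = {1, 2, 3, 5}  B8 = {1, 5, 10, 11}
Tree: B1–B2, B1–B3, B1–B4, B1–B5, B1–B6, B2–B7, B1–B8

The largest bag has 4 vertices, giving width 3; this decomposition certifies tw(G) ≤ 3. Conversely, {5, 6, 8, 10} is a clique of size 4, and the vertices of any clique must share a bag in every tree decomposition; so some bag has ≥ 4 vertices and tw(G) ≥ 3. Therefore the treewidth is 3.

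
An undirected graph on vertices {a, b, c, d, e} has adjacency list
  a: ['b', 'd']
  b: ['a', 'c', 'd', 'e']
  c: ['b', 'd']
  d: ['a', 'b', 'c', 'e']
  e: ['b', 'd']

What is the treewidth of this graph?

2

A width-2 tree decomposition is:
Bags: B1 = {b, c, d}  B2 = {b, d, e}  B3 = {a, b, d}
Tree: B1–B2, B1–B3
The largest bag has 3 vertices, giving width 2; this decomposition certifies tw(G) ≤ 2. On the other hand G contains the 3-clique {b, d, e}. A clique must lie in a single bag of any decomposition, so no decomposition can have width below 2. Therefore the treewidth is 2.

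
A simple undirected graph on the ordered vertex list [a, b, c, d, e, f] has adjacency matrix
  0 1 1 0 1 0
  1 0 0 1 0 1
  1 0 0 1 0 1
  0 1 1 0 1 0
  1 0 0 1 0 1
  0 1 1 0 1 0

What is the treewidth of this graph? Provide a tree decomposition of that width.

Every bag has size at most 4, so the width is 4 − 1 = 3 and tw(G) ≤ 3. For the lower bound: the 4 vertex sets {a,b}, {e,f}, {d}, {c} are disjoint, each induces a connected subgraph, and every pair is joined by at least one edge of G. Contracting each set to a single vertex therefore yields K_{4} as a minor, and since treewidth is minor-monotone, tw(G) ≥ tw(K_{4}) = 3. Hence tw(G) = 3 exactly.

Treewidth 3.
One such decomposition:
Bags: B1 = {a, b, d, f}  B2 = {a, d, e, f}  B3 = {a, c, d, f}
Tree: B1–B2, B2–B3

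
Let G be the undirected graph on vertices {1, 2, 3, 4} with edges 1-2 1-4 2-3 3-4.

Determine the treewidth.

2

A width-2 tree decomposition is:
Bags: B1 = {1, 2, 3}  B2 = {1, 3, 4}
Tree: B1–B2
The largest bag has 3 vertices, giving width 2; this decomposition certifies tw(G) ≤ 2. The edges 3–2–1–4–3 form a cycle, so G is not a tree and its treewidth is at least 2. Hence tw(G) = 2 exactly.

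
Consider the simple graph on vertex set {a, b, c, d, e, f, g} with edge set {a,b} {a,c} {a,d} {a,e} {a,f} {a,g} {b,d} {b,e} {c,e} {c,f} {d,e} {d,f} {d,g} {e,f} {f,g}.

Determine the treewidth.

3

A width-3 tree decomposition is:
Bags: B1 = {a, d, f, g}  B2 = {a, d, e, f}  B3 = {a, c, e, f}  B4 = {a, b, d, e}
Tree: B1–B2, B2–B3, B2–B4
The largest bag has 4 vertices, giving width 3; this decomposition certifies tw(G) ≤ 3. For the lower bound, the 4 vertices {a, d, f, g} are pairwise adjacent, and any tree decomposition puts a clique entirely inside one bag — forcing width ≥ 3. Combining the bounds, tw(G) = 3.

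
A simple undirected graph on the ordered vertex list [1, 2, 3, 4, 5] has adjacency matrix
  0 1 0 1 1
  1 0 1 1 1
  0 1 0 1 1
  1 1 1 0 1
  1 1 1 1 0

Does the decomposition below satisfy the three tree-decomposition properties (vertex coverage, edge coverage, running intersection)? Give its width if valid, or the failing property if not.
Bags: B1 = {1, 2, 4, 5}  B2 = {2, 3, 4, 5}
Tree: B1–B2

Vertex coverage: the bags together contain {1, 2, 3, 4, 5}, the full vertex set. Edge coverage: each edge of G has both endpoints in at least one bag. Running intersection: for every vertex, the bags containing it form a connected subtree. All three properties hold, so this is a valid tree decomposition of width max|bag| − 1 = 3, and hence tw(G) ≤ 3.

Yes; width 3.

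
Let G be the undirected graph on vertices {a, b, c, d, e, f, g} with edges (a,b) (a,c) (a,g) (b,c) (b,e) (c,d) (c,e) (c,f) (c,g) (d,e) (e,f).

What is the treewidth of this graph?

2

A width-2 tree decomposition is:
Bags: B1 = {a, b, c}  B2 = {b, c, e}  B3 = {c, e, f}  B4 = {c, d, e}  B5 = {a, c, g}
Tree: B1–B2, B2–B3, B2–B4, B1–B5
Every bag has size at most 3, so the width is 3 − 1 = 2 and tw(G) ≤ 2. On the other hand G contains the 3-clique {a, c, g}. A clique must lie in a single bag of any decomposition, so no decomposition can have width below 2. Combining the bounds, tw(G) = 2.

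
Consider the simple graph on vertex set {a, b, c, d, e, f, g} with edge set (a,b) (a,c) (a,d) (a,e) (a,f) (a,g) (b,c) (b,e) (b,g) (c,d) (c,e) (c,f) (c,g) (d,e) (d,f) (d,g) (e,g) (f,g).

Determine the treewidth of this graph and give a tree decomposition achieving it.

The largest bag has 5 vertices, giving width 4; this decomposition certifies tw(G) ≤ 4. On the other hand G contains the 5-clique {a, c, d, e, g}. A clique must lie in a single bag of any decomposition, so no decomposition can have width below 4. The upper and lower bounds meet at 4, so that is the treewidth.

Treewidth 4.
Bags: B1 = {a, c, d, e, g}  B2 = {a, b, c, e, g}  B3 = {a, c, d, f, g}
Tree: B1–B2, B1–B3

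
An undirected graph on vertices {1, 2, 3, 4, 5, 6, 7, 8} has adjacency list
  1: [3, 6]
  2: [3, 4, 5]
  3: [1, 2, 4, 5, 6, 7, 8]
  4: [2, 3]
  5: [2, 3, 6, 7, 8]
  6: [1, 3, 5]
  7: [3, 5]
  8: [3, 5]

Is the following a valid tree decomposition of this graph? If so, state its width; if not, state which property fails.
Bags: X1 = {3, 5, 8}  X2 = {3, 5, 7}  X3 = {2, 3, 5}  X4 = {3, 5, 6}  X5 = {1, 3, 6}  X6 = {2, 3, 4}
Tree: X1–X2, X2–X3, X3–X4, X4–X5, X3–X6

Vertex coverage: the bags together contain {1, 2, 3, 4, 5, 6, 7, 8}, the full vertex set. Edge coverage: each edge of G has both endpoints in at least one bag. Running intersection: for every vertex, the bags containing it form a connected subtree. All three properties hold, so this is a valid tree decomposition of width max|bag| − 1 = 2, and hence tw(G) ≤ 2.

Yes; width 2.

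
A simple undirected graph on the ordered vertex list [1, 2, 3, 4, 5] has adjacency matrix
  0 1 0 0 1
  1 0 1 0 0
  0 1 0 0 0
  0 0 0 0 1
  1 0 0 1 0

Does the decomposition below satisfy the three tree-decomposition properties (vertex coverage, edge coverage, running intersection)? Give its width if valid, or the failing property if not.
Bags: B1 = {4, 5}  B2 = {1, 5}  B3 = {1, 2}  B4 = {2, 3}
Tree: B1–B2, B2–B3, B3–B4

Yes; width 1.

Vertex coverage: the bags together contain {1, 2, 3, 4, 5}, the full vertex set. Edge coverage: each edge of G has both endpoints in at least one bag. Running intersection: for every vertex, the bags containing it form a connected subtree. All three properties hold, so this is a valid tree decomposition of width max|bag| − 1 = 1, and hence tw(G) ≤ 1.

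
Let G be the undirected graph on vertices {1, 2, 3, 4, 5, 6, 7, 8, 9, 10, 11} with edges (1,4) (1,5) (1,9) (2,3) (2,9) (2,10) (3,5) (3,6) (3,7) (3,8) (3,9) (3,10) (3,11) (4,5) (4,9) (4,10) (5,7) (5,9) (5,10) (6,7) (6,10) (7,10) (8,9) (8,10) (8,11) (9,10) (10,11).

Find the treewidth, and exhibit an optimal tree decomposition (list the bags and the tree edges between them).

Treewidth 3.
Bags: B1 = {3, 5, 7, 10}  B2 = {3, 5, 9, 10}  B3 = {4, 5, 9, 10}  B4 = {3, 6, 7, 10}  B5 = {3, 8, 9, 10}  B6 = {3, 8, 10, 11}  B7 = {1, 4, 5, 9}  B8 = {2, 3, 9, 10}
Tree: B1–B2, B2–B3, B1–B4, B2–B5, B5–B6, B3–B7, B5–B8

Every bag has size at most 4, so the width is 4 − 1 = 3 and tw(G) ≤ 3. Conversely, {1, 4, 5, 9} is a clique of size 4, and the vertices of any clique must share a bag in every tree decomposition; so some bag has ≥ 4 vertices and tw(G) ≥ 3. The upper and lower bounds meet at 3, so that is the treewidth.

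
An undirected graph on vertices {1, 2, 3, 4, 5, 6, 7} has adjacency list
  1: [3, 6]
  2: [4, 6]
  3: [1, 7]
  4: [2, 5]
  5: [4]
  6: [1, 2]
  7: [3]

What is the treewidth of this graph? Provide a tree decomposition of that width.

Treewidth 1.
One such decomposition:
Bags: B1 = {3, 7}  B2 = {1, 3}  B3 = {1, 6}  B4 = {2, 6}  B5 = {2, 4}  B6 = {4, 5}
Tree: B1–B2, B2–B3, B3–B4, B4–B5, B5–B6

Every bag has size at most 2, so the width is 2 − 1 = 1 and tw(G) ≤ 1. G has an edge, so its treewidth is at least 1. Therefore the treewidth is 1.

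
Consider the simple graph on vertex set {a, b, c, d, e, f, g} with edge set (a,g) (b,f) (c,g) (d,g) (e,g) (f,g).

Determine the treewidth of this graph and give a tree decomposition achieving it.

Treewidth 1.
One optimal decomposition is:
Bags: B1 = {f, g}  B2 = {b, f}  B3 = {a, g}  B4 = {d, g}  B5 = {e, g}  B6 = {c, g}
Tree: B1–B2, B1–B3, B3–B4, B3–B5, B3–B6

Each bag holds 2 vertices, so the decomposition has width 1, which upper-bounds the treewidth. Any graph with an edge has treewidth ≥ 1, and G has the edge f–g. Hence tw(G) = 1 exactly.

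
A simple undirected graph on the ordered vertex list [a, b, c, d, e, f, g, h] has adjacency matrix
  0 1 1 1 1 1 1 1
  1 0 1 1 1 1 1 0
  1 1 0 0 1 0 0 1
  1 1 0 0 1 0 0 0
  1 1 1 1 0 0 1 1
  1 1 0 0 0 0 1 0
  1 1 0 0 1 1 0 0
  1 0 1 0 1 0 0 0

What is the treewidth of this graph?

A width-3 tree decomposition is:
Bags: B1 = {a, b, e, g}  B2 = {a, b, c, e}  B3 = {a, c, e, h}  B4 = {a, b, d, e}  B5 = {a, b, f, g}
Tree: B1–B2, B2–B3, B2–B4, B1–B5
The largest bag has 4 vertices, giving width 3; this decomposition certifies tw(G) ≤ 3. On the other hand G contains the 4-clique {a, c, e, h}. A clique must lie in a single bag of any decomposition, so no decomposition can have width below 3. The upper and lower bounds meet at 3, so that is the treewidth.

3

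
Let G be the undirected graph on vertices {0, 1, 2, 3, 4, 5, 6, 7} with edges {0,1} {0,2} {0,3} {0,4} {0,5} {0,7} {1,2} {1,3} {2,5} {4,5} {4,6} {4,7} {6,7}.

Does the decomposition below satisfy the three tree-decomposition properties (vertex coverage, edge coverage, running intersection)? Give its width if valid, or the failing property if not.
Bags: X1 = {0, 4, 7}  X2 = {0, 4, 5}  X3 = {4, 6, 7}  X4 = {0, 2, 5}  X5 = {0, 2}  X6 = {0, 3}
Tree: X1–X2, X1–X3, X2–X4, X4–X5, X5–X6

No — vertex 1 appears in no bag.

A tree decomposition must satisfy three properties: every vertex lies in some bag; for every edge, both endpoints lie together in some bag; and for every vertex, the bags containing it form a connected subtree. Here vertex 1 appears in no bag, so the decomposition is invalid.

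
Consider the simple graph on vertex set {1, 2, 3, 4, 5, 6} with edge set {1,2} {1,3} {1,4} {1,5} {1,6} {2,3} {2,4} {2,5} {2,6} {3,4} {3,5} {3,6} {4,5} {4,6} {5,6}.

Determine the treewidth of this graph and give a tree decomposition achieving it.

Treewidth 5.
One optimal decomposition is:
Bags: B1 = {1, 2, 3, 4, 5, 6}
Tree: (single bag)

With just one bag of size 6, the width is 6 − 1 = 5, so tw(G) ≤ 5. Conversely, {1, 2, 3, 4, 5, 6} is a clique of size 6, and the vertices of any clique must share a bag in every tree decomposition; so some bag has ≥ 6 vertices and tw(G) ≥ 5. The upper and lower bounds meet at 5, so that is the treewidth.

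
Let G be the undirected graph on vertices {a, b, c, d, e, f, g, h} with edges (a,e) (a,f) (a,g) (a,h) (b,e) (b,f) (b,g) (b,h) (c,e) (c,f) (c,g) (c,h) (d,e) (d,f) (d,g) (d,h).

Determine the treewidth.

A width-4 tree decomposition is:
Bags: B1 = {b, e, f, g, h}  B2 = {c, e, f, g, h}  B3 = {a, e, f, g, h}  B4 = {d, e, f, g, h}
Tree: B1–B2, B2–B3, B3–B4
The largest bag has 5 vertices, giving width 4; this decomposition certifies tw(G) ≤ 4. For the lower bound: the 5 vertex sets {b,g}, {c,h}, {a,f}, {e}, {d} are disjoint, each induces a connected subgraph, and every pair is joined by at least one edge of G. Contracting each set to a single vertex therefore yields K_{5} as a minor, and since treewidth is minor-monotone, tw(G) ≥ tw(K_{5}) = 4. Combining the bounds, tw(G) = 4.

4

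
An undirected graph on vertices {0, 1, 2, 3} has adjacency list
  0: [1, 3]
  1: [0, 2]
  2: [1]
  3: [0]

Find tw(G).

A width-1 tree decomposition is:
Bags: B1 = {1, 2}  B2 = {0, 1}  B3 = {0, 3}
Tree: B1–B2, B2–B3
The largest bag has 2 vertices, giving width 1; this decomposition certifies tw(G) ≤ 1. G has an edge, so its treewidth is at least 1. Therefore the treewidth is 1.

1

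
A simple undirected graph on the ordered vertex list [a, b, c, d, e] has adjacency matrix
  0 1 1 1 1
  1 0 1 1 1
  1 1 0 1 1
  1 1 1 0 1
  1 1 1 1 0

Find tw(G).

A width-4 tree decomposition is:
Bags: B1 = {a, b, c, d, e}
Tree: (single bag)
A single bag containing all 5 vertices is trivially a valid decomposition of width 4. For the lower bound, the 5 vertices {a, b, c, d, e} are pairwise adjacent, and any tree decomposition puts a clique entirely inside one bag — forcing width ≥ 4. Combining the bounds, tw(G) = 4.

4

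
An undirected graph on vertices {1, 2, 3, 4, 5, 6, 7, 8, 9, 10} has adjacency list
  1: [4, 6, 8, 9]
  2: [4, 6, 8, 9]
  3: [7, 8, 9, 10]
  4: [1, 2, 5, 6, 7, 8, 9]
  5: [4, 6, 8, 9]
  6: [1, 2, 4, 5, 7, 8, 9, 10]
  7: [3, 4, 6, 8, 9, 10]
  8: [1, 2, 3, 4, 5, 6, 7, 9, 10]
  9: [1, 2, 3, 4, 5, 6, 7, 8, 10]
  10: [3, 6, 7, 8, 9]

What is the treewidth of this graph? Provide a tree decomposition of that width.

Treewidth 4.
Bags: B1 = {4, 6, 7, 8, 9}  B2 = {4, 5, 6, 8, 9}  B3 = {6, 7, 8, 9, 10}  B4 = {3, 7, 8, 9, 10}  B5 = {1, 4, 6, 8, 9}  B6 = {2, 4, 6, 8, 9}
Tree: B1–B2, B1–B3, B3–B4, B2–B5, B5–B6

Every bag has size at most 5, so the width is 5 − 1 = 4 and tw(G) ≤ 4. Conversely, {3, 7, 8, 9, 10} is a clique of size 5, and the vertices of any clique must share a bag in every tree decomposition; so some bag has ≥ 5 vertices and tw(G) ≥ 4. Hence tw(G) = 4 exactly.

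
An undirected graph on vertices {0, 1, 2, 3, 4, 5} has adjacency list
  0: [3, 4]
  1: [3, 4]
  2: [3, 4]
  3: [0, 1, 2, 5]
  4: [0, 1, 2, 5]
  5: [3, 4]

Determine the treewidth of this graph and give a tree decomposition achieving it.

The largest bag has 3 vertices, giving width 2; this decomposition certifies tw(G) ≤ 2. For the lower bound, G contains the cycle 3–0–4–5–3, so G is not a forest; only forests have treewidth ≤ 1, hence tw(G) ≥ 2. Hence tw(G) = 2 exactly.

Treewidth 2.
One such decomposition:
Bags: B1 = {0, 3, 4}  B2 = {3, 4, 5}  B3 = {2, 3, 4}  B4 = {1, 3, 4}
Tree: B1–B2, B2–B3, B3–B4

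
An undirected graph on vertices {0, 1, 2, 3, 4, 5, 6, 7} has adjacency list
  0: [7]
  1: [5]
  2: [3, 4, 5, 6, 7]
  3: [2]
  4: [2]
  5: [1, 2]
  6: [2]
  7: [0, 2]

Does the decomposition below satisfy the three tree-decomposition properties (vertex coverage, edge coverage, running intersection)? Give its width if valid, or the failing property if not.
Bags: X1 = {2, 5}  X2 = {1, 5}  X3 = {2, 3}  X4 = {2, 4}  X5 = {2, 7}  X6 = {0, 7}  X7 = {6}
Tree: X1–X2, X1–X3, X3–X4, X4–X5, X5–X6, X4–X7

No — edge (2,6) lies in no bag.

A tree decomposition must satisfy three properties: every vertex lies in some bag; for every edge, both endpoints lie together in some bag; and for every vertex, the bags containing it form a connected subtree. Here edge (2,6) lies in no bag, so the decomposition is invalid.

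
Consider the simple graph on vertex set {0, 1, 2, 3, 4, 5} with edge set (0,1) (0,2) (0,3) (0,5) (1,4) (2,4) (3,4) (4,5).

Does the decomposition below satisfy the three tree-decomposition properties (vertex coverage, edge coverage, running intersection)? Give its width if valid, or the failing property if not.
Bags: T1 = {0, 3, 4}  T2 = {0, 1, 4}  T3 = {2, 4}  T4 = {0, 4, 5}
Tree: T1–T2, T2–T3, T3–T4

A tree decomposition must satisfy three properties: every vertex lies in some bag; for every edge, both endpoints lie together in some bag; and for every vertex, the bags containing it form a connected subtree. Here edge (0,2) lies in no bag, so the decomposition is invalid.

No — edge (0,2) lies in no bag.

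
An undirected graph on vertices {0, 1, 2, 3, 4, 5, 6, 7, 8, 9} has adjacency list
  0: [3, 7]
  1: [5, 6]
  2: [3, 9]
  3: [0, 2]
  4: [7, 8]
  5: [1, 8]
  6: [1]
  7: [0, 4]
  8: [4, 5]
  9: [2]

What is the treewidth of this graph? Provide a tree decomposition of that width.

Each bag holds 2 vertices, so the decomposition has width 1, which upper-bounds the treewidth. Any graph with an edge has treewidth ≥ 1, and G has the edge 9–2. Hence tw(G) = 1 exactly.

Treewidth 1.
One such decomposition:
Bags: B1 = {2, 9}  B2 = {2, 3}  B3 = {0, 3}  B4 = {0, 7}  B5 = {4, 7}  B6 = {4, 8}  B7 = {5, 8}  B8 = {1, 5}  B9 = {1, 6}
Tree: B1–B2, B2–B3, B3–B4, B4–B5, B5–B6, B6–B7, B7–B8, B8–B9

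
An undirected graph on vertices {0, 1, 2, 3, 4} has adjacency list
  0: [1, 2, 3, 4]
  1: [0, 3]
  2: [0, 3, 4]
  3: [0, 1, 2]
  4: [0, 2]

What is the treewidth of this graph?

2

A width-2 tree decomposition is:
Bags: B1 = {0, 1, 3}  B2 = {0, 2, 3}  B3 = {0, 2, 4}
Tree: B1–B2, B2–B3
Each bag holds 3 vertices, so the decomposition has width 2, which upper-bounds the treewidth. For the lower bound, the 3 vertices {0, 1, 3} are pairwise adjacent, and any tree decomposition puts a clique entirely inside one bag — forcing width ≥ 2. Hence tw(G) = 2 exactly.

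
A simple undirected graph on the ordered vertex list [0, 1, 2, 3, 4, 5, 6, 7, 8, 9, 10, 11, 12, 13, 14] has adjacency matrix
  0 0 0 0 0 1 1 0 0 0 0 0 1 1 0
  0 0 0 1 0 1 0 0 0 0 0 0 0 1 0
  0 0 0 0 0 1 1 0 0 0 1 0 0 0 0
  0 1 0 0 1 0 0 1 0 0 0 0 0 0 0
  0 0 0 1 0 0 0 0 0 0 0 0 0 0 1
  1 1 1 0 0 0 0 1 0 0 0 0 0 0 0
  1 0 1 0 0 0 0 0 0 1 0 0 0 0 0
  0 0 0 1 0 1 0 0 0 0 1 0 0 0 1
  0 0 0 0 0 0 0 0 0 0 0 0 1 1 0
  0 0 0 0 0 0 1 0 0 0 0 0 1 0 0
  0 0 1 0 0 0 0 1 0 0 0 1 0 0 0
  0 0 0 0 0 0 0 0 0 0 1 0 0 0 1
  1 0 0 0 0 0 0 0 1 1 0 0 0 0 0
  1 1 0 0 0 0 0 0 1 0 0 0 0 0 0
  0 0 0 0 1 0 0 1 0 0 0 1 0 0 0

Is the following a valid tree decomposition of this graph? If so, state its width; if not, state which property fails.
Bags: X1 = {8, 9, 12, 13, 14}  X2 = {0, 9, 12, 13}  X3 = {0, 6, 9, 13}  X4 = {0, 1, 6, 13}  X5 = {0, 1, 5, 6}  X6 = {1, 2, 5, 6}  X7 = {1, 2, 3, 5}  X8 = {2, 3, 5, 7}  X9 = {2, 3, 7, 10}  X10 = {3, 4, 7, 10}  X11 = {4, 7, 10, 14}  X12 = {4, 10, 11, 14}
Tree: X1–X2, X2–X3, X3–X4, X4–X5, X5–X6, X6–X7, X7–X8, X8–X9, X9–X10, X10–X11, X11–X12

A tree decomposition must satisfy three properties: every vertex lies in some bag; for every edge, both endpoints lie together in some bag; and for every vertex, the bags containing it form a connected subtree. Here bags containing vertex 14 are not connected in the tree, so the decomposition is invalid.

No — bags containing vertex 14 are not connected in the tree.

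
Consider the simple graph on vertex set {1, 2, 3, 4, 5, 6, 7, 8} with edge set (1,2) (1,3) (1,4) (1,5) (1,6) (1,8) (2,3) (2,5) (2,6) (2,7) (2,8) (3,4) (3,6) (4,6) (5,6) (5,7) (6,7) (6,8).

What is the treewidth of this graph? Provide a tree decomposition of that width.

Treewidth 3.
One such decomposition:
Bags: B1 = {1, 2, 3, 6}  B2 = {1, 2, 6, 8}  B3 = {1, 2, 5, 6}  B4 = {1, 3, 4, 6}  B5 = {2, 5, 6, 7}
Tree: B1–B2, B2–B3, B1–B4, B3–B5

Every bag has size at most 4, so the width is 4 − 1 = 3 and tw(G) ≤ 3. Conversely, {1, 2, 6, 8} is a clique of size 4, and the vertices of any clique must share a bag in every tree decomposition; so some bag has ≥ 4 vertices and tw(G) ≥ 3. Therefore the treewidth is 3.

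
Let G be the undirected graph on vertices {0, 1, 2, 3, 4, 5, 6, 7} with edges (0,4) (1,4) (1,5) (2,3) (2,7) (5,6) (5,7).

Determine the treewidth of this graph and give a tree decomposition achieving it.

Treewidth 1.
One optimal decomposition is:
Bags: B1 = {5, 7}  B2 = {2, 7}  B3 = {5, 6}  B4 = {1, 5}  B5 = {1, 4}  B6 = {0, 4}  B7 = {2, 3}
Tree: B1–B2, B1–B3, B1–B4, B4–B5, B5–B6, B2–B7

The largest bag has 2 vertices, giving width 1; this decomposition certifies tw(G) ≤ 1. Any graph with an edge has treewidth ≥ 1, and G has the edge 5–7. Combining the bounds, tw(G) = 1.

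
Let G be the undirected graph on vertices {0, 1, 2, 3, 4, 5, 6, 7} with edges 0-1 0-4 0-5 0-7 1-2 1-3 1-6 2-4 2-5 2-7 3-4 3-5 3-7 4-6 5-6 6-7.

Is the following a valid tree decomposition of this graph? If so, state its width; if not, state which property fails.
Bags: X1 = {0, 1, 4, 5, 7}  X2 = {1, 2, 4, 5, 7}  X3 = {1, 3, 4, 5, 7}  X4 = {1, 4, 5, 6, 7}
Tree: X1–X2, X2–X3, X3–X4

Every vertex of G appears in some bag (union = {0, 1, 2, 3, 4, 5, 6, 7}); every edge is covered by a bag; and for each vertex v the set of bags containing v is connected in the bag tree. The decomposition is therefore valid. The largest bag has 5 vertices, so the width is 4.

Yes; width 4.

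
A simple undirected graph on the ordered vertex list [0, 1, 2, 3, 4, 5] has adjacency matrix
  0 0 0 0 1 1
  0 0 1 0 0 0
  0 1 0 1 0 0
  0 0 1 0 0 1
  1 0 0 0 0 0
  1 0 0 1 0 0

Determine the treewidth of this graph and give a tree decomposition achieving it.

The largest bag has 2 vertices, giving width 1; this decomposition certifies tw(G) ≤ 1. G has an edge, so its treewidth is at least 1. Therefore the treewidth is 1.

Treewidth 1.
One optimal decomposition is:
Bags: B1 = {1, 2}  B2 = {2, 3}  B3 = {3, 5}  B4 = {0, 5}  B5 = {0, 4}
Tree: B1–B2, B2–B3, B3–B4, B4–B5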